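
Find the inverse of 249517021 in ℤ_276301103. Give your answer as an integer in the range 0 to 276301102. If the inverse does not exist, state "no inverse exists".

Compute gcd(249517021, 276301103):
276301103 = 1×249517021 + 26784082
249517021 = 9×26784082 + 8460283
26784082 = 3×8460283 + 1403233
8460283 = 6×1403233 + 40885
1403233 = 34×40885 + 13143
40885 = 3×13143 + 1456
13143 = 9×1456 + 39
1456 = 37×39 + 13
39 = 3×13 + 0
Since gcd = 13 > 1, 249517021 is not a unit mod 276301103.

no inverse exists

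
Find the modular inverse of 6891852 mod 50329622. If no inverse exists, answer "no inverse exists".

no inverse exists

Euclidean algorithm on 50329622, 6891852:
50329622 = 7·6891852 + 2086658
6891852 = 3·2086658 + 631878
2086658 = 3·631878 + 191024
631878 = 3·191024 + 58806
191024 = 3·58806 + 14606
58806 = 4·14606 + 382
14606 = 38·382 + 90
382 = 4·90 + 22
90 = 4·22 + 2
22 = 11·2 + 0
The gcd is 2, not 1, hence no inverse exists.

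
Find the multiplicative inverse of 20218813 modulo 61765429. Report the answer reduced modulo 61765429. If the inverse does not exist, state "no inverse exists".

Apply the Euclidean algorithm to 61765429 and 20218813:
61765429 = 3·20218813 + 1108990
20218813 = 18·1108990 + 256993
1108990 = 4·256993 + 81018
256993 = 3·81018 + 13939
81018 = 5·13939 + 11323
13939 = 1·11323 + 2616
11323 = 4·2616 + 859
2616 = 3·859 + 39
859 = 22·39 + 1
39 = 39·1 + 0
The gcd is 1. Working backward:
1 = 859 − 22·39
1 = −22·2616 + 67·859
1 = 67·11323 − 290·2616
1 = −290·13939 + 357·11323
1 = 357·81018 − 2075·13939
1 = −2075·256993 + 6582·81018
1 = 6582·1108990 − 28403·256993
1 = −28403·20218813 + 517836·1108990
1 = 517836·61765429 − 1581911·20218813
So 20218813·(-1581911) ≡ 1 (mod 61765429), and -1581911 ≡ 60183518 (mod 61765429).

60183518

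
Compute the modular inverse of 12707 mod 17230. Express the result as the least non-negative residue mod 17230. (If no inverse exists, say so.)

Extended Euclidean algorithm:
17230 = 1·12707 + 4523
12707 = 2·4523 + 3661
4523 = 1·3661 + 862
3661 = 4·862 + 213
862 = 4·213 + 10
213 = 21·10 + 3
10 = 3·3 + 1
3 = 3·1 + 0
Since gcd(12707, 17230) = 1, back-substitute to write 1 as a combination:
1 = 10 − 3·3
1 = −3·213 + 64·10
1 = 64·862 − 259·213
1 = −259·3661 + 1100·862
1 = 1100·4523 − 1359·3661
1 = −1359·12707 + 3818·4523
1 = 3818·17230 − 5177·12707
So 12707·(-5177) ≡ 1 (mod 17230), and -5177 ≡ 12053 (mod 17230).

12053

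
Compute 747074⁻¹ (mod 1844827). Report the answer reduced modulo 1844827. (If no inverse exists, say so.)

875401

gcd(1844827, 747074) by repeated division:
1844827 = 2*747074 + 350679
747074 = 2*350679 + 45716
350679 = 7*45716 + 30667
45716 = 1*30667 + 15049
30667 = 2*15049 + 569
15049 = 26*569 + 255
569 = 2*255 + 59
255 = 4*59 + 19
59 = 3*19 + 2
19 = 9*2 + 1
2 = 2*1 + 0
The gcd is 1. Working backward:
1 = 19 − 9·2
1 = −9·59 + 28·19
1 = 28·255 − 121·59
1 = −121·569 + 270·255
1 = 270·15049 − 7141·569
1 = −7141·30667 + 14552·15049
1 = 14552·45716 − 21693·30667
1 = −21693·350679 + 166403·45716
1 = 166403·747074 − 354499·350679
1 = −354499·1844827 + 875401·747074
So 747074·875401 ≡ 1 (mod 1844827).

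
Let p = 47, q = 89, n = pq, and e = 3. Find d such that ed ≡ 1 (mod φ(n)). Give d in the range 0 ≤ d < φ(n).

2699

φ(n) = (p−1)(q−1) = 46·88 = 4048.
Need d with 3·d ≡ 1 (mod 4048). Apply the extended Euclidean algorithm:
4048 = 1349*3 + 1
3 = 3*1 + 0
Back-substitute:
1 = 4048 − 1349·3
So 3·(-1349) ≡ 1 (mod 4048), hence d ≡ -1349 ≡ 2699 (mod 4048).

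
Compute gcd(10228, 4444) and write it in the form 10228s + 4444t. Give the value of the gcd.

Euclidean algorithm:
10228 = 2·4444 + 1340
4444 = 3·1340 + 424
1340 = 3·424 + 68
424 = 6·68 + 16
68 = 4·16 + 4
16 = 4·4 + 0
gcd(10228, 4444) = 4.
Express as a combination:
4 = 68 − 4·16
4 = −4·424 + 25·68
4 = 25·1340 − 79·424
4 = −79·4444 + 262·1340
4 = 262·10228 − 603·4444
So 4 = (262)·10228 + (-603)·4444.

4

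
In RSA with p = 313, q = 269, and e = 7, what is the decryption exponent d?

71671

φ(n) = (p−1)(q−1) = 312·268 = 83616.
Need d with 7·d ≡ 1 (mod 83616). Apply the extended Euclidean algorithm:
83616 = 11945*7 + 1
7 = 7*1 + 0
Back-substitute:
1 = 83616 − 11945·7
So 7·(-11945) ≡ 1 (mod 83616), hence d ≡ -11945 ≡ 71671 (mod 83616).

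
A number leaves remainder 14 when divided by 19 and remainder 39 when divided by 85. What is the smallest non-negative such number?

Write x = 14 + 19·k. Then 19·k ≡ 39 − 14 ≡ 25 (mod 85).
Need 19⁻¹ mod 85. Extended Euclid on (85, 19):
85 = 4·19 + 9
19 = 2·9 + 1
9 = 9·1 + 0
Back-substitute:
1 = 19 − 2·9
1 = −2·85 + 9·19
19⁻¹ ≡ 9 (mod 85), so k ≡ 9·25 ≡ 55 (mod 85).
x = 14 + 19·55 = 1059.

1059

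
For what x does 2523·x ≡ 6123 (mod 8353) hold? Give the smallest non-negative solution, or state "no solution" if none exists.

6806

First find gcd(2523, 8353):
8353 = 3·2523 + 784
2523 = 3·784 + 171
784 = 4·171 + 100
171 = 1·100 + 71
100 = 1·71 + 29
71 = 2·29 + 13
29 = 2·13 + 3
13 = 4·3 + 1
3 = 3·1 + 0
gcd = 1, so a unique solution mod 8353 exists.
Back-substitute for the Bézout coefficients:
1 = 13 − 4·3
1 = −4·29 + 9·13
1 = 9·71 − 22·29
1 = −22·100 + 31·71
1 = 31·171 − 53·100
1 = −53·784 + 243·171
1 = 243·2523 − 782·784
1 = −782·8353 + 2589·2523
So 2523·(2589) ≡ 1 (mod 8353), giving 2523⁻¹ ≡ 2589.
x ≡ 2523⁻¹·6123 ≡ 2589·6123 ≡ 6806 (mod 8353).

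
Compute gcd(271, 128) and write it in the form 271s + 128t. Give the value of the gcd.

Apply Euclid's algorithm to 271 and 128:
271 = 2·128 + 15
128 = 8·15 + 8
15 = 1·8 + 7
8 = 1·7 + 1
7 = 7·1 + 0
gcd(271, 128) = 1.
Back-substituting:
1 = 8 − 7
1 = −15 + 2·8
1 = 2·128 − 17·15
1 = −17·271 + 36·128
So 1 = (-17)·271 + (36)·128.

1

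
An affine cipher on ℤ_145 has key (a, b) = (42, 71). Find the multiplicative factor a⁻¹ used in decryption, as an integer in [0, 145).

38

gcd(145, 42) by repeated division:
145 = 3*42 + 19
42 = 2*19 + 4
19 = 4*4 + 3
4 = 1*3 + 1
3 = 3*1 + 0
The gcd is 1. Working backward:
1 = 4 − 3
1 = −19 + 5·4
1 = 5·42 − 11·19
1 = −11·145 + 38·42
So 42·38 ≡ 1 (mod 145).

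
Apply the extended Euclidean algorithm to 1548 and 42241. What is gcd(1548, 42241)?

Apply Euclid's algorithm to 42241 and 1548:
42241 = 27*1548 + 445
1548 = 3*445 + 213
445 = 2*213 + 19
213 = 11*19 + 4
19 = 4*4 + 3
4 = 1*3 + 1
3 = 3*1 + 0
gcd(1548, 42241) = 1.
Back-substituting:
1 = 4 − 3
1 = −19 + 5·4
1 = 5·213 − 56·19
1 = −56·445 + 117·213
1 = 117·1548 − 407·445
1 = −407·42241 + 11106·1548
So 1 = (-407)·42241 + (11106)·1548.

1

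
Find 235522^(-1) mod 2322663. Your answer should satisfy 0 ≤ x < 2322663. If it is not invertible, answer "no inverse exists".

no inverse exists

Compute gcd(235522, 2322663):
2322663 = 9*235522 + 202965
235522 = 1*202965 + 32557
202965 = 6*32557 + 7623
32557 = 4*7623 + 2065
7623 = 3*2065 + 1428
2065 = 1*1428 + 637
1428 = 2*637 + 154
637 = 4*154 + 21
154 = 7*21 + 7
21 = 3*7 + 0
The gcd is 7, not 1, hence no inverse exists.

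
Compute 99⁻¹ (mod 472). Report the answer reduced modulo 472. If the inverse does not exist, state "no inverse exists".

267

Apply the Euclidean algorithm to 472 and 99:
472 = 4·99 + 76
99 = 1·76 + 23
76 = 3·23 + 7
23 = 3·7 + 2
7 = 3·2 + 1
2 = 2·1 + 0
Since gcd(99, 472) = 1, back-substitute to write 1 as a combination:
1 = 7 − 3·2
1 = −3·23 + 10·7
1 = 10·76 − 33·23
1 = −33·99 + 43·76
1 = 43·472 − 205·99
So 99·(-205) ≡ 1 (mod 472), and -205 ≡ 267 (mod 472).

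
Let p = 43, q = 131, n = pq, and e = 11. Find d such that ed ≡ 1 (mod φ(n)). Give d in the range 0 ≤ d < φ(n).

3971

φ(n) = (p−1)(q−1) = 42·130 = 5460.
Need d with 11·d ≡ 1 (mod 5460). Apply the extended Euclidean algorithm:
5460 = 496*11 + 4
11 = 2*4 + 3
4 = 1*3 + 1
3 = 3*1 + 0
Back-substitute:
1 = 4 − 3
1 = −11 + 3·4
1 = 3·5460 − 1489·11
So 11·(-1489) ≡ 1 (mod 5460), hence d ≡ -1489 ≡ 3971 (mod 5460).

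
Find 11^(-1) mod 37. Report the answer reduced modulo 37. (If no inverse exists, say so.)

Apply the Euclidean algorithm to 37 and 11:
37 = 3*11 + 4
11 = 2*4 + 3
4 = 1*3 + 1
3 = 3*1 + 0
The gcd is 1. Working backward:
1 = 4 − 3
1 = −11 + 3·4
1 = 3·37 − 10·11
So 11·(-10) ≡ 1 (mod 37), and -10 ≡ 27 (mod 37).

27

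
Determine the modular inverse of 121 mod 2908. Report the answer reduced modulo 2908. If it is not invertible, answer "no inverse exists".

gcd(2908, 121) by repeated division:
2908 = 24×121 + 4
121 = 30×4 + 1
4 = 4×1 + 0
gcd = 1, so the inverse exists. Back-substitute:
1 = 121 − 30·4
1 = −30·2908 + 721·121
So 121·721 ≡ 1 (mod 2908).

721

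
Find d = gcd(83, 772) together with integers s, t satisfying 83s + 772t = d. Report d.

Repeated division:
772 = 9*83 + 25
83 = 3*25 + 8
25 = 3*8 + 1
8 = 8*1 + 0
gcd(83, 772) = 1.
Working backward:
1 = 25 − 3·8
1 = −3·83 + 10·25
1 = 10·772 − 93·83
So 1 = (10)·772 + (-93)·83.

1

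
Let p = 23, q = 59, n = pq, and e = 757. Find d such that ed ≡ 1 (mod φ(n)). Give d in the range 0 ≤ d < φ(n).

φ(n) = (p−1)(q−1) = 22·58 = 1276.
Need d with 757·d ≡ 1 (mod 1276). Apply the extended Euclidean algorithm:
1276 = 1·757 + 519
757 = 1·519 + 238
519 = 2·238 + 43
238 = 5·43 + 23
43 = 1·23 + 20
23 = 1·20 + 3
20 = 6·3 + 2
3 = 1·2 + 1
2 = 2·1 + 0
Back-substitute:
1 = 3 − 2
1 = −20 + 7·3
1 = 7·23 − 8·20
1 = −8·43 + 15·23
1 = 15·238 − 83·43
1 = −83·519 + 181·238
1 = 181·757 − 264·519
1 = −264·1276 + 445·757
So 757·445 ≡ 1 (mod 1276), hence d = 445.

445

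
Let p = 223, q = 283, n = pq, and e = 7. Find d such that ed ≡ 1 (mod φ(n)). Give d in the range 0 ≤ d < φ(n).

17887

φ(n) = (p−1)(q−1) = 222·282 = 62604.
Need d with 7·d ≡ 1 (mod 62604). Apply the extended Euclidean algorithm:
62604 = 8943·7 + 3
7 = 2·3 + 1
3 = 3·1 + 0
Back-substitute:
1 = 7 − 2·3
1 = −2·62604 + 17887·7
So 7·17887 ≡ 1 (mod 62604), hence d = 17887.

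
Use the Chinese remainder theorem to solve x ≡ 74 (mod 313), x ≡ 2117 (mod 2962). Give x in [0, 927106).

Write x = 74 + 313·k. Then 313·k ≡ 2117 − 74 ≡ 2043 (mod 2962).
Need 313⁻¹ mod 2962. Extended Euclid on (2962, 313):
2962 = 9*313 + 145
313 = 2*145 + 23
145 = 6*23 + 7
23 = 3*7 + 2
7 = 3*2 + 1
2 = 2*1 + 0
Back-substitute:
1 = 7 − 3·2
1 = −3·23 + 10·7
1 = 10·145 − 63·23
1 = −63·313 + 136·145
1 = 136·2962 − 1287·313
313⁻¹ ≡ 1675 (mod 2962), so k ≡ 1675·2043 ≡ 915 (mod 2962).
x = 74 + 313·915 = 286469.

286469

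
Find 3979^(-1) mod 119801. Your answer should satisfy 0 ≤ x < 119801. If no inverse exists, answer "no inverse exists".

Apply the Euclidean algorithm to 119801 and 3979:
119801 = 30*3979 + 431
3979 = 9*431 + 100
431 = 4*100 + 31
100 = 3*31 + 7
31 = 4*7 + 3
7 = 2*3 + 1
3 = 3*1 + 0
The gcd is 1. Working backward:
1 = 7 − 2·3
1 = −2·31 + 9·7
1 = 9·100 − 29·31
1 = −29·431 + 125·100
1 = 125·3979 − 1154·431
1 = −1154·119801 + 34745·3979
So 3979·34745 ≡ 1 (mod 119801).

34745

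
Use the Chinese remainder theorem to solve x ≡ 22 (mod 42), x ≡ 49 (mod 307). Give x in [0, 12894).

Write x = 22 + 42·k. Then 42·k ≡ 49 − 22 ≡ 27 (mod 307).
Need 42⁻¹ mod 307. Extended Euclid on (307, 42):
307 = 7*42 + 13
42 = 3*13 + 3
13 = 4*3 + 1
3 = 3*1 + 0
Back-substitute:
1 = 13 − 4·3
1 = −4·42 + 13·13
1 = 13·307 − 95·42
42⁻¹ ≡ 212 (mod 307), so k ≡ 212·27 ≡ 198 (mod 307).
x = 22 + 42·198 = 8338.

8338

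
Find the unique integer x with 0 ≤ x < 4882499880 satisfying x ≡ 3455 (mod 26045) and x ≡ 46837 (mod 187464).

1470139525

Write x = 3455 + 26045·k. Then 26045·k ≡ 46837 − 3455 ≡ 43382 (mod 187464).
Need 26045⁻¹ mod 187464. Extended Euclid on (187464, 26045):
187464 = 7*26045 + 5149
26045 = 5*5149 + 300
5149 = 17*300 + 49
300 = 6*49 + 6
49 = 8*6 + 1
6 = 6*1 + 0
Back-substitute:
1 = 49 − 8·6
1 = −8·300 + 49·49
1 = 49·5149 − 841·300
1 = −841·26045 + 4254·5149
1 = 4254·187464 − 30619·26045
26045⁻¹ ≡ 156845 (mod 187464), so k ≡ 156845·43382 ≡ 56446 (mod 187464).
x = 3455 + 26045·56446 = 1470139525.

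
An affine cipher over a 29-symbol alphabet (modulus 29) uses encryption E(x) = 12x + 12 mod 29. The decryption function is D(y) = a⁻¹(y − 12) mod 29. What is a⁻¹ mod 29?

17

Apply the Euclidean algorithm to 29 and 12:
29 = 2*12 + 5
12 = 2*5 + 2
5 = 2*2 + 1
2 = 2*1 + 0
gcd = 1, so the inverse exists. Back-substitute:
1 = 5 − 2·2
1 = −2·12 + 5·5
1 = 5·29 − 12·12
Hence 12⁻¹ ≡ -12 ≡ 17 (mod 29).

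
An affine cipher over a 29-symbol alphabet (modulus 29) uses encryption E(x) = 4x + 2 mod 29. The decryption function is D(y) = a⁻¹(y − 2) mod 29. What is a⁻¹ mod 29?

gcd(29, 4) by repeated division:
29 = 7×4 + 1
4 = 4×1 + 0
The gcd is 1. Working backward:
1 = 29 − 7·4
Thus 4·(-7) ≡ 1 (mod 29); reducing, -7 mod 29 = 22.

22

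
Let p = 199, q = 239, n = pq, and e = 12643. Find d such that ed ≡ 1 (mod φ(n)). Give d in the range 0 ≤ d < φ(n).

φ(n) = (p−1)(q−1) = 198·238 = 47124.
Need d with 12643·d ≡ 1 (mod 47124). Apply the extended Euclidean algorithm:
47124 = 3×12643 + 9195
12643 = 1×9195 + 3448
9195 = 2×3448 + 2299
3448 = 1×2299 + 1149
2299 = 2×1149 + 1
1149 = 1149×1 + 0
Back-substitute:
1 = 2299 − 2·1149
1 = −2·3448 + 3·2299
1 = 3·9195 − 8·3448
1 = −8·12643 + 11·9195
1 = 11·47124 − 41·12643
So 12643·(-41) ≡ 1 (mod 47124), hence d ≡ -41 ≡ 47083 (mod 47124).

47083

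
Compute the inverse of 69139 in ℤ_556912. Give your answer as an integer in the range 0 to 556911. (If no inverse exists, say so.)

Apply the Euclidean algorithm to 556912 and 69139:
556912 = 8*69139 + 3800
69139 = 18*3800 + 739
3800 = 5*739 + 105
739 = 7*105 + 4
105 = 26*4 + 1
4 = 4*1 + 0
Since gcd(69139, 556912) = 1, back-substitute to write 1 as a combination:
1 = 105 − 26·4
1 = −26·739 + 183·105
1 = 183·3800 − 941·739
1 = −941·69139 + 17121·3800
1 = 17121·556912 − 137909·69139
Hence 69139⁻¹ ≡ -137909 ≡ 419003 (mod 556912).

419003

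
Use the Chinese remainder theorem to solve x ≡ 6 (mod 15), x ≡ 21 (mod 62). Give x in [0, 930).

21

Write x = 6 + 15·k. Then 15·k ≡ 21 − 6 ≡ 15 (mod 62).
Need 15⁻¹ mod 62. Extended Euclid on (62, 15):
62 = 4·15 + 2
15 = 7·2 + 1
2 = 2·1 + 0
Back-substitute:
1 = 15 − 7·2
1 = −7·62 + 29·15
15⁻¹ ≡ 29 (mod 62), so k ≡ 29·15 ≡ 1 (mod 62).
x = 6 + 15·1 = 21.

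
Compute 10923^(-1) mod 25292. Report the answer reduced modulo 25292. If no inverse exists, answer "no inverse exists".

2767

gcd(25292, 10923) by repeated division:
25292 = 2*10923 + 3446
10923 = 3*3446 + 585
3446 = 5*585 + 521
585 = 1*521 + 64
521 = 8*64 + 9
64 = 7*9 + 1
9 = 9*1 + 0
The gcd is 1. Working backward:
1 = 64 − 7·9
1 = −7·521 + 57·64
1 = 57·585 − 64·521
1 = −64·3446 + 377·585
1 = 377·10923 − 1195·3446
1 = −1195·25292 + 2767·10923
So 10923·2767 ≡ 1 (mod 25292).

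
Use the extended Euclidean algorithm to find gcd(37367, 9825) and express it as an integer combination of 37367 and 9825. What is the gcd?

1

Apply Euclid's algorithm to 37367 and 9825:
37367 = 3*9825 + 7892
9825 = 1*7892 + 1933
7892 = 4*1933 + 160
1933 = 12*160 + 13
160 = 12*13 + 4
13 = 3*4 + 1
4 = 4*1 + 0
gcd(37367, 9825) = 1.
Express as a combination:
1 = 13 − 3·4
1 = −3·160 + 37·13
1 = 37·1933 − 447·160
1 = −447·7892 + 1825·1933
1 = 1825·9825 − 2272·7892
1 = −2272·37367 + 8641·9825
So 1 = (-2272)·37367 + (8641)·9825.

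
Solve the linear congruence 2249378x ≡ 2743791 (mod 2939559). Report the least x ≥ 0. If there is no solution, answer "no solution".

1805268

First find gcd(2249378, 2939559):
2939559 = 1·2249378 + 690181
2249378 = 3·690181 + 178835
690181 = 3·178835 + 153676
178835 = 1·153676 + 25159
153676 = 6·25159 + 2722
25159 = 9·2722 + 661
2722 = 4·661 + 78
661 = 8·78 + 37
78 = 2·37 + 4
37 = 9·4 + 1
4 = 4·1 + 0
gcd = 1, so a unique solution mod 2939559 exists.
Back-substitute for the Bézout coefficients:
1 = 37 − 9·4
1 = −9·78 + 19·37
1 = 19·661 − 161·78
1 = −161·2722 + 663·661
1 = 663·25159 − 6128·2722
1 = −6128·153676 + 37431·25159
1 = 37431·178835 − 43559·153676
1 = −43559·690181 + 168108·178835
1 = 168108·2249378 − 547883·690181
1 = −547883·2939559 + 715991·2249378
So 2249378·(715991) ≡ 1 (mod 2939559), giving 2249378⁻¹ ≡ 715991.
x ≡ 2249378⁻¹·2743791 ≡ 715991·2743791 ≡ 1805268 (mod 2939559).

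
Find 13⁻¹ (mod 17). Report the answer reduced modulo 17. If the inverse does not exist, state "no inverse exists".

gcd(17, 13) by repeated division:
17 = 1×13 + 4
13 = 3×4 + 1
4 = 4×1 + 0
The gcd is 1. Working backward:
1 = 13 − 3·4
1 = −3·17 + 4·13
So 13·4 ≡ 1 (mod 17).

4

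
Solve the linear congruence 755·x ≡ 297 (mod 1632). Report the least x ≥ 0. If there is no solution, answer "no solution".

First find gcd(755, 1632):
1632 = 2*755 + 122
755 = 6*122 + 23
122 = 5*23 + 7
23 = 3*7 + 2
7 = 3*2 + 1
2 = 2*1 + 0
gcd = 1, so a unique solution mod 1632 exists.
Back-substitute for the Bézout coefficients:
1 = 7 − 3·2
1 = −3·23 + 10·7
1 = 10·122 − 53·23
1 = −53·755 + 328·122
1 = 328·1632 − 709·755
So 755·(-709) ≡ 1 (mod 1632), giving 755⁻¹ ≡ 923.
x ≡ 755⁻¹·297 ≡ 923·297 ≡ 1587 (mod 1632).

1587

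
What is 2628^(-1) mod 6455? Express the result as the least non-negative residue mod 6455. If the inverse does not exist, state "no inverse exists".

Run Euclid on (6455, 2628):
6455 = 2×2628 + 1199
2628 = 2×1199 + 230
1199 = 5×230 + 49
230 = 4×49 + 34
49 = 1×34 + 15
34 = 2×15 + 4
15 = 3×4 + 3
4 = 1×3 + 1
3 = 3×1 + 0
Since gcd(2628, 6455) = 1, back-substitute to write 1 as a combination:
1 = 4 − 3
1 = −15 + 4·4
1 = 4·34 − 9·15
1 = −9·49 + 13·34
1 = 13·230 − 61·49
1 = −61·1199 + 318·230
1 = 318·2628 − 697·1199
1 = −697·6455 + 1712·2628
So 2628·1712 ≡ 1 (mod 6455).

1712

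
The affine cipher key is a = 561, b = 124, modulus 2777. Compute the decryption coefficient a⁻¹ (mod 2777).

2678

Run Euclid on (2777, 561):
2777 = 4×561 + 533
561 = 1×533 + 28
533 = 19×28 + 1
28 = 28×1 + 0
The gcd is 1. Working backward:
1 = 533 − 19·28
1 = −19·561 + 20·533
1 = 20·2777 − 99·561
Thus 561·(-99) ≡ 1 (mod 2777); reducing, -99 mod 2777 = 2678.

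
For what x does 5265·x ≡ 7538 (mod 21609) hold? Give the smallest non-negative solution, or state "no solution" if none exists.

no solution

gcd(5265, 21609):
21609 = 4·5265 + 549
5265 = 9·549 + 324
549 = 1·324 + 225
324 = 1·225 + 99
225 = 2·99 + 27
99 = 3·27 + 18
27 = 1·18 + 9
18 = 2·9 + 0
gcd = 9, but 9 ∤ 7538, so the congruence has no solution.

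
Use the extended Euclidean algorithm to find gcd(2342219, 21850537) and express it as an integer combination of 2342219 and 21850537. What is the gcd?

1

Apply Euclid's algorithm to 21850537 and 2342219:
21850537 = 9×2342219 + 770566
2342219 = 3×770566 + 30521
770566 = 25×30521 + 7541
30521 = 4×7541 + 357
7541 = 21×357 + 44
357 = 8×44 + 5
44 = 8×5 + 4
5 = 1×4 + 1
4 = 4×1 + 0
gcd(2342219, 21850537) = 1.
Back-substituting:
1 = 5 − 4
1 = −44 + 9·5
1 = 9·357 − 73·44
1 = −73·7541 + 1542·357
1 = 1542·30521 − 6241·7541
1 = −6241·770566 + 157567·30521
1 = 157567·2342219 − 478942·770566
1 = −478942·21850537 + 4468045·2342219
So 1 = (-478942)·21850537 + (4468045)·2342219.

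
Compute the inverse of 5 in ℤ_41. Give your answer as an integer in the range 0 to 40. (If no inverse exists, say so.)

Apply the Euclidean algorithm to 41 and 5:
41 = 8*5 + 1
5 = 5*1 + 0
Since gcd(5, 41) = 1, back-substitute to write 1 as a combination:
1 = 41 − 8·5
Thus 5·(-8) ≡ 1 (mod 41); reducing, -8 mod 41 = 33.

33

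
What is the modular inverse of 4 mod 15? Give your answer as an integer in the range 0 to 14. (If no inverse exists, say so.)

4

gcd(15, 4) by repeated division:
15 = 3·4 + 3
4 = 1·3 + 1
3 = 3·1 + 0
Since gcd(4, 15) = 1, back-substitute to write 1 as a combination:
1 = 4 − 3
1 = −15 + 4·4
So 4·4 ≡ 1 (mod 15).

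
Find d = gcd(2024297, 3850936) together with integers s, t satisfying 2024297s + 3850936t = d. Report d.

1

Repeated division:
3850936 = 1×2024297 + 1826639
2024297 = 1×1826639 + 197658
1826639 = 9×197658 + 47717
197658 = 4×47717 + 6790
47717 = 7×6790 + 187
6790 = 36×187 + 58
187 = 3×58 + 13
58 = 4×13 + 6
13 = 2×6 + 1
6 = 6×1 + 0
gcd(2024297, 3850936) = 1.
Working backward:
1 = 13 − 2·6
1 = −2·58 + 9·13
1 = 9·187 − 29·58
1 = −29·6790 + 1053·187
1 = 1053·47717 − 7400·6790
1 = −7400·197658 + 30653·47717
1 = 30653·1826639 − 283277·197658
1 = −283277·2024297 + 313930·1826639
1 = 313930·3850936 − 597207·2024297
So 1 = (313930)·3850936 + (-597207)·2024297.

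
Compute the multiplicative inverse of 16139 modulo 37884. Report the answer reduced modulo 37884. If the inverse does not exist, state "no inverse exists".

Apply the Euclidean algorithm to 37884 and 16139:
37884 = 2*16139 + 5606
16139 = 2*5606 + 4927
5606 = 1*4927 + 679
4927 = 7*679 + 174
679 = 3*174 + 157
174 = 1*157 + 17
157 = 9*17 + 4
17 = 4*4 + 1
4 = 4*1 + 0
The gcd is 1. Working backward:
1 = 17 − 4·4
1 = −4·157 + 37·17
1 = 37·174 − 41·157
1 = −41·679 + 160·174
1 = 160·4927 − 1161·679
1 = −1161·5606 + 1321·4927
1 = 1321·16139 − 3803·5606
1 = −3803·37884 + 8927·16139
So 16139·8927 ≡ 1 (mod 37884).

8927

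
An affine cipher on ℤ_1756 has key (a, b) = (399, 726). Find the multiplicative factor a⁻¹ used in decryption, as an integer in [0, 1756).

867

gcd(1756, 399) by repeated division:
1756 = 4*399 + 160
399 = 2*160 + 79
160 = 2*79 + 2
79 = 39*2 + 1
2 = 2*1 + 0
The gcd is 1. Working backward:
1 = 79 − 39·2
1 = −39·160 + 79·79
1 = 79·399 − 197·160
1 = −197·1756 + 867·399
So 399·867 ≡ 1 (mod 1756).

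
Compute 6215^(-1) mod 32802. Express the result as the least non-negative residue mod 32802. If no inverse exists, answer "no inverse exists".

no inverse exists

Compute gcd(6215, 32802):
32802 = 5*6215 + 1727
6215 = 3*1727 + 1034
1727 = 1*1034 + 693
1034 = 1*693 + 341
693 = 2*341 + 11
341 = 31*11 + 0
The gcd is 11, not 1, hence no inverse exists.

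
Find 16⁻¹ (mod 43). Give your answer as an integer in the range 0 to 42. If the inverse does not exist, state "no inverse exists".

Apply the Euclidean algorithm to 43 and 16:
43 = 2*16 + 11
16 = 1*11 + 5
11 = 2*5 + 1
5 = 5*1 + 0
Since gcd(16, 43) = 1, back-substitute to write 1 as a combination:
1 = 11 − 2·5
1 = −2·16 + 3·11
1 = 3·43 − 8·16
Hence 16⁻¹ ≡ -8 ≡ 35 (mod 43).

35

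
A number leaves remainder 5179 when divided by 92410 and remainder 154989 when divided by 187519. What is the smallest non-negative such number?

11116281309

Write x = 5179 + 92410·k. Then 92410·k ≡ 154989 − 5179 ≡ 149810 (mod 187519).
Need 92410⁻¹ mod 187519. Extended Euclid on (187519, 92410):
187519 = 2*92410 + 2699
92410 = 34*2699 + 644
2699 = 4*644 + 123
644 = 5*123 + 29
123 = 4*29 + 7
29 = 4*7 + 1
7 = 7*1 + 0
Back-substitute:
1 = 29 − 4·7
1 = −4·123 + 17·29
1 = 17·644 − 89·123
1 = −89·2699 + 373·644
1 = 373·92410 − 12771·2699
1 = −12771·187519 + 25915·92410
92410⁻¹ ≡ 25915 (mod 187519), so k ≡ 25915·149810 ≡ 120293 (mod 187519).
x = 5179 + 92410·120293 = 11116281309.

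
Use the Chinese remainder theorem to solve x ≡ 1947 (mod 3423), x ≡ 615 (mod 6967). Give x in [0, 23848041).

Write x = 1947 + 3423·k. Then 3423·k ≡ 615 − 1947 ≡ 5635 (mod 6967).
Need 3423⁻¹ mod 6967. Extended Euclid on (6967, 3423):
6967 = 2*3423 + 121
3423 = 28*121 + 35
121 = 3*35 + 16
35 = 2*16 + 3
16 = 5*3 + 1
3 = 3*1 + 0
Back-substitute:
1 = 16 − 5·3
1 = −5·35 + 11·16
1 = 11·121 − 38·35
1 = −38·3423 + 1075·121
1 = 1075·6967 − 2188·3423
3423⁻¹ ≡ 4779 (mod 6967), so k ≡ 4779·5635 ≡ 2210 (mod 6967).
x = 1947 + 3423·2210 = 7566777.

7566777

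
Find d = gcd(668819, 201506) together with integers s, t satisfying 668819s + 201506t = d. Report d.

Apply Euclid's algorithm to 668819 and 201506:
668819 = 3·201506 + 64301
201506 = 3·64301 + 8603
64301 = 7·8603 + 4080
8603 = 2·4080 + 443
4080 = 9·443 + 93
443 = 4·93 + 71
93 = 1·71 + 22
71 = 3·22 + 5
22 = 4·5 + 2
5 = 2·2 + 1
2 = 2·1 + 0
gcd(668819, 201506) = 1.
Express as a combination:
1 = 5 − 2·2
1 = −2·22 + 9·5
1 = 9·71 − 29·22
1 = −29·93 + 38·71
1 = 38·443 − 181·93
1 = −181·4080 + 1667·443
1 = 1667·8603 − 3515·4080
1 = −3515·64301 + 26272·8603
1 = 26272·201506 − 82331·64301
1 = −82331·668819 + 273265·201506
So 1 = (-82331)·668819 + (273265)·201506.

1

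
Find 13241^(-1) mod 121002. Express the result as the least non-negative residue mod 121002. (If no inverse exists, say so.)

115985

Run Euclid on (121002, 13241):
121002 = 9×13241 + 1833
13241 = 7×1833 + 410
1833 = 4×410 + 193
410 = 2×193 + 24
193 = 8×24 + 1
24 = 24×1 + 0
Since gcd(13241, 121002) = 1, back-substitute to write 1 as a combination:
1 = 193 − 8·24
1 = −8·410 + 17·193
1 = 17·1833 − 76·410
1 = −76·13241 + 549·1833
1 = 549·121002 − 5017·13241
Thus 13241·(-5017) ≡ 1 (mod 121002); reducing, -5017 mod 121002 = 115985.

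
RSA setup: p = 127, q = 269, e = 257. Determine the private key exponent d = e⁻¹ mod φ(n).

30089

φ(n) = (p−1)(q−1) = 126·268 = 33768.
Need d with 257·d ≡ 1 (mod 33768). Apply the extended Euclidean algorithm:
33768 = 131*257 + 101
257 = 2*101 + 55
101 = 1*55 + 46
55 = 1*46 + 9
46 = 5*9 + 1
9 = 9*1 + 0
Back-substitute:
1 = 46 − 5·9
1 = −5·55 + 6·46
1 = 6·101 − 11·55
1 = −11·257 + 28·101
1 = 28·33768 − 3679·257
So 257·(-3679) ≡ 1 (mod 33768), hence d ≡ -3679 ≡ 30089 (mod 33768).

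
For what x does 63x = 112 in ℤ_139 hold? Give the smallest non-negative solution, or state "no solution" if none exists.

First find gcd(63, 139):
139 = 2×63 + 13
63 = 4×13 + 11
13 = 1×11 + 2
11 = 5×2 + 1
2 = 2×1 + 0
gcd = 1, so a unique solution mod 139 exists.
Back-substitute for the Bézout coefficients:
1 = 11 − 5·2
1 = −5·13 + 6·11
1 = 6·63 − 29·13
1 = −29·139 + 64·63
So 63·(64) ≡ 1 (mod 139), giving 63⁻¹ ≡ 64.
x ≡ 63⁻¹·112 ≡ 64·112 ≡ 79 (mod 139).

79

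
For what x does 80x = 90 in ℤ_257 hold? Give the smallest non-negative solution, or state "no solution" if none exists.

226

First find gcd(80, 257):
257 = 3*80 + 17
80 = 4*17 + 12
17 = 1*12 + 5
12 = 2*5 + 2
5 = 2*2 + 1
2 = 2*1 + 0
gcd = 1, so a unique solution mod 257 exists.
Back-substitute for the Bézout coefficients:
1 = 5 − 2·2
1 = −2·12 + 5·5
1 = 5·17 − 7·12
1 = −7·80 + 33·17
1 = 33·257 − 106·80
So 80·(-106) ≡ 1 (mod 257), giving 80⁻¹ ≡ 151.
x ≡ 80⁻¹·90 ≡ 151·90 ≡ 226 (mod 257).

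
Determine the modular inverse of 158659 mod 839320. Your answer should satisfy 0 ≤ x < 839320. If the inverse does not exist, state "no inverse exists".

Run Euclid on (839320, 158659):
839320 = 5×158659 + 46025
158659 = 3×46025 + 20584
46025 = 2×20584 + 4857
20584 = 4×4857 + 1156
4857 = 4×1156 + 233
1156 = 4×233 + 224
233 = 1×224 + 9
224 = 24×9 + 8
9 = 1×8 + 1
8 = 8×1 + 0
The gcd is 1. Working backward:
1 = 9 − 8
1 = −224 + 25·9
1 = 25·233 − 26·224
1 = −26·1156 + 129·233
1 = 129·4857 − 542·1156
1 = −542·20584 + 2297·4857
1 = 2297·46025 − 5136·20584
1 = −5136·158659 + 17705·46025
1 = 17705·839320 − 93661·158659
So 158659·(-93661) ≡ 1 (mod 839320), and -93661 ≡ 745659 (mod 839320).

745659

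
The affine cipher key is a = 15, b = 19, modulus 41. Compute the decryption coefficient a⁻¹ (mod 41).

Apply the Euclidean algorithm to 41 and 15:
41 = 2×15 + 11
15 = 1×11 + 4
11 = 2×4 + 3
4 = 1×3 + 1
3 = 3×1 + 0
The gcd is 1. Working backward:
1 = 4 − 3
1 = −11 + 3·4
1 = 3·15 − 4·11
1 = −4·41 + 11·15
So 15·11 ≡ 1 (mod 41).

11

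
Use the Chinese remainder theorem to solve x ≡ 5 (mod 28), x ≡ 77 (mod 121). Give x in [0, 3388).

2497

Write x = 5 + 28·k. Then 28·k ≡ 77 − 5 ≡ 72 (mod 121).
Need 28⁻¹ mod 121. Extended Euclid on (121, 28):
121 = 4·28 + 9
28 = 3·9 + 1
9 = 9·1 + 0
Back-substitute:
1 = 28 − 3·9
1 = −3·121 + 13·28
28⁻¹ ≡ 13 (mod 121), so k ≡ 13·72 ≡ 89 (mod 121).
x = 5 + 28·89 = 2497.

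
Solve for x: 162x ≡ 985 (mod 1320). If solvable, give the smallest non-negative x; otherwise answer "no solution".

gcd(162, 1320):
1320 = 8×162 + 24
162 = 6×24 + 18
24 = 1×18 + 6
18 = 3×6 + 0
gcd = 6, but 6 ∤ 985, so the congruence has no solution.

no solution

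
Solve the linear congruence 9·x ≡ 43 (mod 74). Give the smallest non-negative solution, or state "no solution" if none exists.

First find gcd(9, 74):
74 = 8×9 + 2
9 = 4×2 + 1
2 = 2×1 + 0
gcd = 1, so a unique solution mod 74 exists.
Back-substitute for the Bézout coefficients:
1 = 9 − 4·2
1 = −4·74 + 33·9
So 9·(33) ≡ 1 (mod 74), giving 9⁻¹ ≡ 33.
x ≡ 9⁻¹·43 ≡ 33·43 ≡ 13 (mod 74).

13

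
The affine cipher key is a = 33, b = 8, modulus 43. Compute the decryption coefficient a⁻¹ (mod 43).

Extended Euclidean algorithm:
43 = 1·33 + 10
33 = 3·10 + 3
10 = 3·3 + 1
3 = 3·1 + 0
gcd = 1, so the inverse exists. Back-substitute:
1 = 10 − 3·3
1 = −3·33 + 10·10
1 = 10·43 − 13·33
So 33·(-13) ≡ 1 (mod 43), and -13 ≡ 30 (mod 43).

30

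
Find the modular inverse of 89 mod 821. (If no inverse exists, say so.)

369

gcd(821, 89) by repeated division:
821 = 9·89 + 20
89 = 4·20 + 9
20 = 2·9 + 2
9 = 4·2 + 1
2 = 2·1 + 0
The gcd is 1. Working backward:
1 = 9 − 4·2
1 = −4·20 + 9·9
1 = 9·89 − 40·20
1 = −40·821 + 369·89
So 89·369 ≡ 1 (mod 821).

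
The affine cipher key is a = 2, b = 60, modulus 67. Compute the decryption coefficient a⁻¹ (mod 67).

34

Apply the Euclidean algorithm to 67 and 2:
67 = 33*2 + 1
2 = 2*1 + 0
gcd = 1, so the inverse exists. Back-substitute:
1 = 67 − 33·2
Thus 2·(-33) ≡ 1 (mod 67); reducing, -33 mod 67 = 34.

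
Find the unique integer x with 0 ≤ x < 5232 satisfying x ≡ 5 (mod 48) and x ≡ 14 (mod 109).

341

Write x = 5 + 48·k. Then 48·k ≡ 14 − 5 ≡ 9 (mod 109).
Need 48⁻¹ mod 109. Extended Euclid on (109, 48):
109 = 2*48 + 13
48 = 3*13 + 9
13 = 1*9 + 4
9 = 2*4 + 1
4 = 4*1 + 0
Back-substitute:
1 = 9 − 2·4
1 = −2·13 + 3·9
1 = 3·48 − 11·13
1 = −11·109 + 25·48
48⁻¹ ≡ 25 (mod 109), so k ≡ 25·9 ≡ 7 (mod 109).
x = 5 + 48·7 = 341.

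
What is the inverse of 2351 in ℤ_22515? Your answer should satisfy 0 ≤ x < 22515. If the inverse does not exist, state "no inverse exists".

12536

Extended Euclidean algorithm:
22515 = 9×2351 + 1356
2351 = 1×1356 + 995
1356 = 1×995 + 361
995 = 2×361 + 273
361 = 1×273 + 88
273 = 3×88 + 9
88 = 9×9 + 7
9 = 1×7 + 2
7 = 3×2 + 1
2 = 2×1 + 0
The gcd is 1. Working backward:
1 = 7 − 3·2
1 = −3·9 + 4·7
1 = 4·88 − 39·9
1 = −39·273 + 121·88
1 = 121·361 − 160·273
1 = −160·995 + 441·361
1 = 441·1356 − 601·995
1 = −601·2351 + 1042·1356
1 = 1042·22515 − 9979·2351
Thus 2351·(-9979) ≡ 1 (mod 22515); reducing, -9979 mod 22515 = 12536.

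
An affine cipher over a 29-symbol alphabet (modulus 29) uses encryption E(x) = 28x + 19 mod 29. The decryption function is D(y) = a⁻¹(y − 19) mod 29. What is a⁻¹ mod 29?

28

Run Euclid on (29, 28):
29 = 1·28 + 1
28 = 28·1 + 0
gcd = 1, so the inverse exists. Back-substitute:
1 = 29 − 28
Hence 28⁻¹ ≡ -1 ≡ 28 (mod 29).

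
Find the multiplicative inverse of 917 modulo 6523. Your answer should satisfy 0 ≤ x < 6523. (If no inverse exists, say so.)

5833

gcd(6523, 917) by repeated division:
6523 = 7·917 + 104
917 = 8·104 + 85
104 = 1·85 + 19
85 = 4·19 + 9
19 = 2·9 + 1
9 = 9·1 + 0
Since gcd(917, 6523) = 1, back-substitute to write 1 as a combination:
1 = 19 − 2·9
1 = −2·85 + 9·19
1 = 9·104 − 11·85
1 = −11·917 + 97·104
1 = 97·6523 − 690·917
So 917·(-690) ≡ 1 (mod 6523), and -690 ≡ 5833 (mod 6523).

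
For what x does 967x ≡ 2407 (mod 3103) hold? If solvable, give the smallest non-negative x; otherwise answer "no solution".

2929

First find gcd(967, 3103):
3103 = 3×967 + 202
967 = 4×202 + 159
202 = 1×159 + 43
159 = 3×43 + 30
43 = 1×30 + 13
30 = 2×13 + 4
13 = 3×4 + 1
4 = 4×1 + 0
gcd = 1, so a unique solution mod 3103 exists.
Back-substitute for the Bézout coefficients:
1 = 13 − 3·4
1 = −3·30 + 7·13
1 = 7·43 − 10·30
1 = −10·159 + 37·43
1 = 37·202 − 47·159
1 = −47·967 + 225·202
1 = 225·3103 − 722·967
So 967·(-722) ≡ 1 (mod 3103), giving 967⁻¹ ≡ 2381.
x ≡ 967⁻¹·2407 ≡ 2381·2407 ≡ 2929 (mod 3103).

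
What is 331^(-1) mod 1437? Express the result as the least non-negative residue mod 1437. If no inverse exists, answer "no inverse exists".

gcd(1437, 331) by repeated division:
1437 = 4*331 + 113
331 = 2*113 + 105
113 = 1*105 + 8
105 = 13*8 + 1
8 = 8*1 + 0
Since gcd(331, 1437) = 1, back-substitute to write 1 as a combination:
1 = 105 − 13·8
1 = −13·113 + 14·105
1 = 14·331 − 41·113
1 = −41·1437 + 178·331
So 331·178 ≡ 1 (mod 1437).

178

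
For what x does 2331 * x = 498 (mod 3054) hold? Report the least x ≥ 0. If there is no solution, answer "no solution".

50

First find gcd(2331, 3054):
3054 = 1·2331 + 723
2331 = 3·723 + 162
723 = 4·162 + 75
162 = 2·75 + 12
75 = 6·12 + 3
12 = 4·3 + 0
gcd = 3 and 3 | 498, so solutions exist. Divide through by 3: 777x ≡ 166 (mod 1018).
Now find 777⁻¹ mod 1018:
1018 = 1×777 + 241
777 = 3×241 + 54
241 = 4×54 + 25
54 = 2×25 + 4
25 = 6×4 + 1
4 = 4×1 + 0
Back-substitute:
1 = 25 − 6·4
1 = −6·54 + 13·25
1 = 13·241 − 58·54
1 = −58·777 + 187·241
1 = 187·1018 − 245·777
So 777·(-245) ≡ 1 (mod 1018), i.e. 777⁻¹ ≡ 773.
Then x ≡ 773·166 ≡ 50 (mod 1018); the smallest non-negative solution is x = 50.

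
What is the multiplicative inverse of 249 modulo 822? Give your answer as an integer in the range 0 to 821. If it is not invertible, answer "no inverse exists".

no inverse exists

Euclidean algorithm on 822, 249:
822 = 3×249 + 75
249 = 3×75 + 24
75 = 3×24 + 3
24 = 8×3 + 0
gcd(249, 822) = 3 ≠ 1, so 249 has no multiplicative inverse modulo 822.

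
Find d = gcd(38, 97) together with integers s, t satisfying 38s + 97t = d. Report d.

Euclidean algorithm:
97 = 2*38 + 21
38 = 1*21 + 17
21 = 1*17 + 4
17 = 4*4 + 1
4 = 4*1 + 0
gcd(38, 97) = 1.
Working backward:
1 = 17 − 4·4
1 = −4·21 + 5·17
1 = 5·38 − 9·21
1 = −9·97 + 23·38
So 1 = (-9)·97 + (23)·38.

1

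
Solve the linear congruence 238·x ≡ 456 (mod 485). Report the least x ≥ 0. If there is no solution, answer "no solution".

222

First find gcd(238, 485):
485 = 2*238 + 9
238 = 26*9 + 4
9 = 2*4 + 1
4 = 4*1 + 0
gcd = 1, so a unique solution mod 485 exists.
Back-substitute for the Bézout coefficients:
1 = 9 − 2·4
1 = −2·238 + 53·9
1 = 53·485 − 108·238
So 238·(-108) ≡ 1 (mod 485), giving 238⁻¹ ≡ 377.
x ≡ 238⁻¹·456 ≡ 377·456 ≡ 222 (mod 485).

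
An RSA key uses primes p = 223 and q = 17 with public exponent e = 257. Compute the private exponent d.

φ(n) = (p−1)(q−1) = 222·16 = 3552.
Need d with 257·d ≡ 1 (mod 3552). Apply the extended Euclidean algorithm:
3552 = 13·257 + 211
257 = 1·211 + 46
211 = 4·46 + 27
46 = 1·27 + 19
27 = 1·19 + 8
19 = 2·8 + 3
8 = 2·3 + 2
3 = 1·2 + 1
2 = 2·1 + 0
Back-substitute:
1 = 3 − 2
1 = −8 + 3·3
1 = 3·19 − 7·8
1 = −7·27 + 10·19
1 = 10·46 − 17·27
1 = −17·211 + 78·46
1 = 78·257 − 95·211
1 = −95·3552 + 1313·257
So 257·1313 ≡ 1 (mod 3552), hence d = 1313.

1313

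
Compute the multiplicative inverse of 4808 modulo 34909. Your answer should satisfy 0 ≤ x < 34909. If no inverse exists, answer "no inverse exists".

Run Euclid on (34909, 4808):
34909 = 7·4808 + 1253
4808 = 3·1253 + 1049
1253 = 1·1049 + 204
1049 = 5·204 + 29
204 = 7·29 + 1
29 = 29·1 + 0
The gcd is 1. Working backward:
1 = 204 − 7·29
1 = −7·1049 + 36·204
1 = 36·1253 − 43·1049
1 = −43·4808 + 165·1253
1 = 165·34909 − 1198·4808
So 4808·(-1198) ≡ 1 (mod 34909), and -1198 ≡ 33711 (mod 34909).

33711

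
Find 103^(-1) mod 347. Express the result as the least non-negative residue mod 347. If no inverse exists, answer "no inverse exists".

283

Extended Euclidean algorithm:
347 = 3*103 + 38
103 = 2*38 + 27
38 = 1*27 + 11
27 = 2*11 + 5
11 = 2*5 + 1
5 = 5*1 + 0
The gcd is 1. Working backward:
1 = 11 − 2·5
1 = −2·27 + 5·11
1 = 5·38 − 7·27
1 = −7·103 + 19·38
1 = 19·347 − 64·103
Hence 103⁻¹ ≡ -64 ≡ 283 (mod 347).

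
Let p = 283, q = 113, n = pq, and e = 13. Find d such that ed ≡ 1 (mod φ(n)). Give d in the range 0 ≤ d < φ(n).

φ(n) = (p−1)(q−1) = 282·112 = 31584.
Need d with 13·d ≡ 1 (mod 31584). Apply the extended Euclidean algorithm:
31584 = 2429×13 + 7
13 = 1×7 + 6
7 = 1×6 + 1
6 = 6×1 + 0
Back-substitute:
1 = 7 − 6
1 = −13 + 2·7
1 = 2·31584 − 4859·13
So 13·(-4859) ≡ 1 (mod 31584), hence d ≡ -4859 ≡ 26725 (mod 31584).

26725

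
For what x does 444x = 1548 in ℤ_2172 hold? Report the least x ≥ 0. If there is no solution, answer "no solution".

116

First find gcd(444, 2172):
2172 = 4·444 + 396
444 = 1·396 + 48
396 = 8·48 + 12
48 = 4·12 + 0
gcd = 12 and 12 | 1548, so solutions exist. Divide through by 12: 37x ≡ 129 (mod 181).
Now find 37⁻¹ mod 181:
181 = 4×37 + 33
37 = 1×33 + 4
33 = 8×4 + 1
4 = 4×1 + 0
Back-substitute:
1 = 33 − 8·4
1 = −8·37 + 9·33
1 = 9·181 − 44·37
So 37·(-44) ≡ 1 (mod 181), i.e. 37⁻¹ ≡ 137.
Then x ≡ 137·129 ≡ 116 (mod 181); the smallest non-negative solution is x = 116.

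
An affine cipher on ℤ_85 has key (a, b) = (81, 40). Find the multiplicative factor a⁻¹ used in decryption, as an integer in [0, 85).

gcd(85, 81) by repeated division:
85 = 1×81 + 4
81 = 20×4 + 1
4 = 4×1 + 0
gcd = 1, so the inverse exists. Back-substitute:
1 = 81 − 20·4
1 = −20·85 + 21·81
So 81·21 ≡ 1 (mod 85).

21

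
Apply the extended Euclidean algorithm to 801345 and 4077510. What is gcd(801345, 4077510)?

15

Repeated division:
4077510 = 5×801345 + 70785
801345 = 11×70785 + 22710
70785 = 3×22710 + 2655
22710 = 8×2655 + 1470
2655 = 1×1470 + 1185
1470 = 1×1185 + 285
1185 = 4×285 + 45
285 = 6×45 + 15
45 = 3×15 + 0
gcd(801345, 4077510) = 15.
Back-substituting:
15 = 285 − 6·45
15 = −6·1185 + 25·285
15 = 25·1470 − 31·1185
15 = −31·2655 + 56·1470
15 = 56·22710 − 479·2655
15 = −479·70785 + 1493·22710
15 = 1493·801345 − 16902·70785
15 = −16902·4077510 + 86003·801345
So 15 = (-16902)·4077510 + (86003)·801345.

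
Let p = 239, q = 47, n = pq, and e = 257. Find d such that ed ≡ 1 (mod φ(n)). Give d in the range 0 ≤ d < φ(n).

213

φ(n) = (p−1)(q−1) = 238·46 = 10948.
Need d with 257·d ≡ 1 (mod 10948). Apply the extended Euclidean algorithm:
10948 = 42*257 + 154
257 = 1*154 + 103
154 = 1*103 + 51
103 = 2*51 + 1
51 = 51*1 + 0
Back-substitute:
1 = 103 − 2·51
1 = −2·154 + 3·103
1 = 3·257 − 5·154
1 = −5·10948 + 213·257
So 257·213 ≡ 1 (mod 10948), hence d = 213.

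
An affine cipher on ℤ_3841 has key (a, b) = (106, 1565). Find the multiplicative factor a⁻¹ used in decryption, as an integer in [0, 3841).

Apply the Euclidean algorithm to 3841 and 106:
3841 = 36*106 + 25
106 = 4*25 + 6
25 = 4*6 + 1
6 = 6*1 + 0
Since gcd(106, 3841) = 1, back-substitute to write 1 as a combination:
1 = 25 − 4·6
1 = −4·106 + 17·25
1 = 17·3841 − 616·106
Thus 106·(-616) ≡ 1 (mod 3841); reducing, -616 mod 3841 = 3225.

3225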